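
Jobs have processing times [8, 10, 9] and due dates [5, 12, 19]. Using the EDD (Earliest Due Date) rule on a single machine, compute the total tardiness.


Sort by due date (EDD order): [(8, 5), (10, 12), (9, 19)]
Compute completion times and tardiness:
  Job 1: p=8, d=5, C=8, tardiness=max(0,8-5)=3
  Job 2: p=10, d=12, C=18, tardiness=max(0,18-12)=6
  Job 3: p=9, d=19, C=27, tardiness=max(0,27-19)=8
Total tardiness = 17

17


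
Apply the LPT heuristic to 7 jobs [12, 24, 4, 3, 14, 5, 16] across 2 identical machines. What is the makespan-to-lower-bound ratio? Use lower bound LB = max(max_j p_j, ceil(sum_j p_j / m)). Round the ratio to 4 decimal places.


LPT order: [24, 16, 14, 12, 5, 4, 3]
Machine loads after assignment: [39, 39]
LPT makespan = 39
Lower bound = max(max_job, ceil(total/2)) = max(24, 39) = 39
Ratio = 39 / 39 = 1.0

1.0


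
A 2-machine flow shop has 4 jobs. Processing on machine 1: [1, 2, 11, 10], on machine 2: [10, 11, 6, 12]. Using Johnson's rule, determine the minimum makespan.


Apply Johnson's rule:
  Group 1 (a <= b): [(1, 1, 10), (2, 2, 11), (4, 10, 12)]
  Group 2 (a > b): [(3, 11, 6)]
Optimal job order: [1, 2, 4, 3]
Schedule:
  Job 1: M1 done at 1, M2 done at 11
  Job 2: M1 done at 3, M2 done at 22
  Job 4: M1 done at 13, M2 done at 34
  Job 3: M1 done at 24, M2 done at 40
Makespan = 40

40


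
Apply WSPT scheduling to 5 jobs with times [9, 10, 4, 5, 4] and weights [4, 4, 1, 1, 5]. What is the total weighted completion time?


Compute p/w ratios and sort ascending (WSPT): [(4, 5), (9, 4), (10, 4), (4, 1), (5, 1)]
Compute weighted completion times:
  Job (p=4,w=5): C=4, w*C=5*4=20
  Job (p=9,w=4): C=13, w*C=4*13=52
  Job (p=10,w=4): C=23, w*C=4*23=92
  Job (p=4,w=1): C=27, w*C=1*27=27
  Job (p=5,w=1): C=32, w*C=1*32=32
Total weighted completion time = 223

223


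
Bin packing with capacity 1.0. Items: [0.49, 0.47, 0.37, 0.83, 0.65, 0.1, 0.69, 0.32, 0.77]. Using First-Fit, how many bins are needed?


Place items sequentially using First-Fit:
  Item 0.49 -> new Bin 1
  Item 0.47 -> Bin 1 (now 0.96)
  Item 0.37 -> new Bin 2
  Item 0.83 -> new Bin 3
  Item 0.65 -> new Bin 4
  Item 0.1 -> Bin 2 (now 0.47)
  Item 0.69 -> new Bin 5
  Item 0.32 -> Bin 2 (now 0.79)
  Item 0.77 -> new Bin 6
Total bins used = 6

6


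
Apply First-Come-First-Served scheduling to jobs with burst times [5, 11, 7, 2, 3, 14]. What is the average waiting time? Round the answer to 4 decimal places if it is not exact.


FCFS order (as given): [5, 11, 7, 2, 3, 14]
Waiting times:
  Job 1: wait = 0
  Job 2: wait = 5
  Job 3: wait = 16
  Job 4: wait = 23
  Job 5: wait = 25
  Job 6: wait = 28
Sum of waiting times = 97
Average waiting time = 97/6 = 16.1667

16.1667


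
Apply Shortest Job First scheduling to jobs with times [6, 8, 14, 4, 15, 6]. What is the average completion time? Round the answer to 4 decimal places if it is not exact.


SJF order (ascending): [4, 6, 6, 8, 14, 15]
Completion times:
  Job 1: burst=4, C=4
  Job 2: burst=6, C=10
  Job 3: burst=6, C=16
  Job 4: burst=8, C=24
  Job 5: burst=14, C=38
  Job 6: burst=15, C=53
Average completion = 145/6 = 24.1667

24.1667


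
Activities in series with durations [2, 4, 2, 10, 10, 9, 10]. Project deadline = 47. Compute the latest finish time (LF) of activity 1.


LF(activity 1) = deadline - sum of successor durations
Successors: activities 2 through 7 with durations [4, 2, 10, 10, 9, 10]
Sum of successor durations = 45
LF = 47 - 45 = 2

2


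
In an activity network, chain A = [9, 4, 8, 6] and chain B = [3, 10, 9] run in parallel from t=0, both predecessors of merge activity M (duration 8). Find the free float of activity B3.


ES(B3) = sum of predecessors on chain B = 13
EF(B3) = ES + duration = 13 + 9 = 22
Successor of B3 is M. ES(M) = max(sum(A), sum(B)) = max(27, 22) = 27
Free float = ES(successor) - EF(current) = 27 - 22 = 5

5


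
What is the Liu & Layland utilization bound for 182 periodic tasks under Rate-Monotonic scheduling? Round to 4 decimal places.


Compute 2^(1/182) = 1.0038157625
Subtract 1: 1.0038157625 - 1 = 0.0038157625
Multiply by n: 182 * 0.0038157625 = 0.6944687750
Round to 4 dp: 0.6945

0.6945


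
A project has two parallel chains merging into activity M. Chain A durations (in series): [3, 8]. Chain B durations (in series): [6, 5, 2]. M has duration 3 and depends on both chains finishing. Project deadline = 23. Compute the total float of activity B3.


Forward pass: ES(B3) = sum of predecessors on chain B = 11
EF = ES + duration = 11 + 2 = 13
Backward pass: LF(M) = deadline = 23; LS(M) = 23 - 3 = 20
LF(B3) = LS(M) - sum(successors on chain B) = 20 - 0 = 20
LS = LF - duration = 20 - 2 = 18
Total float = LS - ES = 18 - 11 = 7

7


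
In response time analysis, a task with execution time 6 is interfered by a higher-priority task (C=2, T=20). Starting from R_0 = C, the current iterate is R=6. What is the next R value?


R_next = C + ceil(R_prev / T_hp) * C_hp
ceil(6 / 20) = ceil(0.3) = 1
Interference = 1 * 2 = 2
R_next = 6 + 2 = 8

8


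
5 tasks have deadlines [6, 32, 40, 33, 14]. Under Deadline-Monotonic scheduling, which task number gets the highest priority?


Sort tasks by relative deadline (ascending):
  Task 1: deadline = 6
  Task 5: deadline = 14
  Task 2: deadline = 32
  Task 4: deadline = 33
  Task 3: deadline = 40
Priority order (highest first): [1, 5, 2, 4, 3]
Highest priority task = 1

1


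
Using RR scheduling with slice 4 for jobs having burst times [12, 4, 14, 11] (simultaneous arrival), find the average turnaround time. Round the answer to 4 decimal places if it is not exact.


Time quantum = 4
Execution trace:
  J1 runs 4 units, time = 4
  J2 runs 4 units, time = 8
  J3 runs 4 units, time = 12
  J4 runs 4 units, time = 16
  J1 runs 4 units, time = 20
  J3 runs 4 units, time = 24
  J4 runs 4 units, time = 28
  J1 runs 4 units, time = 32
  J3 runs 4 units, time = 36
  J4 runs 3 units, time = 39
  J3 runs 2 units, time = 41
Finish times: [32, 8, 41, 39]
Average turnaround = 120/4 = 30.0

30.0


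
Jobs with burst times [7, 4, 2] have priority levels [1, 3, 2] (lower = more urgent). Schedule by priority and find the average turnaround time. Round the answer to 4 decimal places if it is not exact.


Sort by priority (ascending = highest first):
Order: [(1, 7), (2, 2), (3, 4)]
Completion times:
  Priority 1, burst=7, C=7
  Priority 2, burst=2, C=9
  Priority 3, burst=4, C=13
Average turnaround = 29/3 = 9.6667

9.6667


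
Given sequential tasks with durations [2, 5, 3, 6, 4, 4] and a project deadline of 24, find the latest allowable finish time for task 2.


LF(activity 2) = deadline - sum of successor durations
Successors: activities 3 through 6 with durations [3, 6, 4, 4]
Sum of successor durations = 17
LF = 24 - 17 = 7

7


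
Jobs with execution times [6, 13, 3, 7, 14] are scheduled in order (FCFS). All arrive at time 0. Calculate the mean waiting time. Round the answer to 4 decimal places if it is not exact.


FCFS order (as given): [6, 13, 3, 7, 14]
Waiting times:
  Job 1: wait = 0
  Job 2: wait = 6
  Job 3: wait = 19
  Job 4: wait = 22
  Job 5: wait = 29
Sum of waiting times = 76
Average waiting time = 76/5 = 15.2

15.2


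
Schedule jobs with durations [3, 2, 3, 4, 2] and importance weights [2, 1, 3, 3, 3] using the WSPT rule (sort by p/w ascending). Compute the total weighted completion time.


Compute p/w ratios and sort ascending (WSPT): [(2, 3), (3, 3), (4, 3), (3, 2), (2, 1)]
Compute weighted completion times:
  Job (p=2,w=3): C=2, w*C=3*2=6
  Job (p=3,w=3): C=5, w*C=3*5=15
  Job (p=4,w=3): C=9, w*C=3*9=27
  Job (p=3,w=2): C=12, w*C=2*12=24
  Job (p=2,w=1): C=14, w*C=1*14=14
Total weighted completion time = 86

86


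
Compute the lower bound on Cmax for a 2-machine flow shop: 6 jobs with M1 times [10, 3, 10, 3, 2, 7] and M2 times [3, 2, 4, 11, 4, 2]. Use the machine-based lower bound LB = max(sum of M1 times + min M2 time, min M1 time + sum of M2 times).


LB1 = sum(M1 times) + min(M2 times) = 35 + 2 = 37
LB2 = min(M1 times) + sum(M2 times) = 2 + 26 = 28
Lower bound = max(LB1, LB2) = max(37, 28) = 37

37


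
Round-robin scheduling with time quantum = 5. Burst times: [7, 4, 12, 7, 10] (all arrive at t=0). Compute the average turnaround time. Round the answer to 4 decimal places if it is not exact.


Time quantum = 5
Execution trace:
  J1 runs 5 units, time = 5
  J2 runs 4 units, time = 9
  J3 runs 5 units, time = 14
  J4 runs 5 units, time = 19
  J5 runs 5 units, time = 24
  J1 runs 2 units, time = 26
  J3 runs 5 units, time = 31
  J4 runs 2 units, time = 33
  J5 runs 5 units, time = 38
  J3 runs 2 units, time = 40
Finish times: [26, 9, 40, 33, 38]
Average turnaround = 146/5 = 29.2

29.2


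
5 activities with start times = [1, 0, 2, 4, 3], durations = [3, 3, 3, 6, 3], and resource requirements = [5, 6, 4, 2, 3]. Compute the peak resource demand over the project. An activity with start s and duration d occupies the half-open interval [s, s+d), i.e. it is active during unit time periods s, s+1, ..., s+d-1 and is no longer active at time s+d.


Each activity i is active on [start_i, start_i + duration_i).
Compute total resource usage per time slot:
  t=0: active resources = [6], total = 6
  t=1: active resources = [5, 6], total = 11
  t=2: active resources = [5, 6, 4], total = 15
  t=3: active resources = [5, 4, 3], total = 12
  t=4: active resources = [4, 2, 3], total = 9
  t=5: active resources = [2, 3], total = 5
  t=6: active resources = [2], total = 2
  t=7: active resources = [2], total = 2
  t=8: active resources = [2], total = 2
  t=9: active resources = [2], total = 2
Peak resource demand = 15

15


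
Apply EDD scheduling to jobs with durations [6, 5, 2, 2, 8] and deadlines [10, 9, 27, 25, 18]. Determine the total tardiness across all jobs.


Sort by due date (EDD order): [(5, 9), (6, 10), (8, 18), (2, 25), (2, 27)]
Compute completion times and tardiness:
  Job 1: p=5, d=9, C=5, tardiness=max(0,5-9)=0
  Job 2: p=6, d=10, C=11, tardiness=max(0,11-10)=1
  Job 3: p=8, d=18, C=19, tardiness=max(0,19-18)=1
  Job 4: p=2, d=25, C=21, tardiness=max(0,21-25)=0
  Job 5: p=2, d=27, C=23, tardiness=max(0,23-27)=0
Total tardiness = 2

2


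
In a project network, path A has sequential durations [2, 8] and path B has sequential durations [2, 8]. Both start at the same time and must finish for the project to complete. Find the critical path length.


Path A total = 2 + 8 = 10
Path B total = 2 + 8 = 10
Critical path = longest path = max(10, 10) = 10

10


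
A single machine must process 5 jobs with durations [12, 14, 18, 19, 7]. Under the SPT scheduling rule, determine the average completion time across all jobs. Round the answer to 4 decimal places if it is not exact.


Sort jobs by processing time (SPT order): [7, 12, 14, 18, 19]
Compute completion times sequentially:
  Job 1: processing = 7, completes at 7
  Job 2: processing = 12, completes at 19
  Job 3: processing = 14, completes at 33
  Job 4: processing = 18, completes at 51
  Job 5: processing = 19, completes at 70
Sum of completion times = 180
Average completion time = 180/5 = 36.0

36.0


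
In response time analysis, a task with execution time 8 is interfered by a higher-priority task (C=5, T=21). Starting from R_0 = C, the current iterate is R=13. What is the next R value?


R_next = C + ceil(R_prev / T_hp) * C_hp
ceil(13 / 21) = ceil(0.619) = 1
Interference = 1 * 5 = 5
R_next = 8 + 5 = 13
R_next = R_prev, so the iteration has converged (response time = 13).

13


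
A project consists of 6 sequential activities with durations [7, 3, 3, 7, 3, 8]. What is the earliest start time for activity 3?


Activity 3 starts after activities 1 through 2 complete.
Predecessor durations: [7, 3]
ES = 7 + 3 = 10

10


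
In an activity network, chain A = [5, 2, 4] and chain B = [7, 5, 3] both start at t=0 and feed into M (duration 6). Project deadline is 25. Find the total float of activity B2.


Forward pass: ES(B2) = sum of predecessors on chain B = 7
EF = ES + duration = 7 + 5 = 12
Backward pass: LF(M) = deadline = 25; LS(M) = 25 - 6 = 19
LF(B2) = LS(M) - sum(successors on chain B) = 19 - 3 = 16
LS = LF - duration = 16 - 5 = 11
Total float = LS - ES = 11 - 7 = 4

4


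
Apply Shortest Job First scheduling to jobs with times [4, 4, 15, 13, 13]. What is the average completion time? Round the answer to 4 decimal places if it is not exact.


SJF order (ascending): [4, 4, 13, 13, 15]
Completion times:
  Job 1: burst=4, C=4
  Job 2: burst=4, C=8
  Job 3: burst=13, C=21
  Job 4: burst=13, C=34
  Job 5: burst=15, C=49
Average completion = 116/5 = 23.2

23.2


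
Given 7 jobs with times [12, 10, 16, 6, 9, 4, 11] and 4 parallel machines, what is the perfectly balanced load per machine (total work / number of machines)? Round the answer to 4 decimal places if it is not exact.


Total processing time = 12 + 10 + 16 + 6 + 9 + 4 + 11 = 68
Number of machines = 4
Ideal balanced load = 68 / 4 = 17.0

17.0


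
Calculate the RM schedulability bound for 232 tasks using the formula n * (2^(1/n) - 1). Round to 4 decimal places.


Compute 2^(1/232) = 1.0029921710
Subtract 1: 1.0029921710 - 1 = 0.0029921710
Multiply by n: 232 * 0.0029921710 = 0.6941836720
Round to 4 dp: 0.6942

0.6942


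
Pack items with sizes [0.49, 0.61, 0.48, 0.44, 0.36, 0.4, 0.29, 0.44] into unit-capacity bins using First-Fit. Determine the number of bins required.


Place items sequentially using First-Fit:
  Item 0.49 -> new Bin 1
  Item 0.61 -> new Bin 2
  Item 0.48 -> Bin 1 (now 0.97)
  Item 0.44 -> new Bin 3
  Item 0.36 -> Bin 2 (now 0.97)
  Item 0.4 -> Bin 3 (now 0.84)
  Item 0.29 -> new Bin 4
  Item 0.44 -> Bin 4 (now 0.73)
Total bins used = 4

4


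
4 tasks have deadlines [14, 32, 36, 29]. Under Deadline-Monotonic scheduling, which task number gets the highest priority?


Sort tasks by relative deadline (ascending):
  Task 1: deadline = 14
  Task 4: deadline = 29
  Task 2: deadline = 32
  Task 3: deadline = 36
Priority order (highest first): [1, 4, 2, 3]
Highest priority task = 1

1


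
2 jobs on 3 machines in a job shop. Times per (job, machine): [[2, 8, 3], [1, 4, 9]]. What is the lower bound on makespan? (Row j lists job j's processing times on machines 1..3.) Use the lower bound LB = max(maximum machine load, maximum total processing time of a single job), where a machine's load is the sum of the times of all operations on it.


Machine loads:
  Machine 1: 2 + 1 = 3
  Machine 2: 8 + 4 = 12
  Machine 3: 3 + 9 = 12
Max machine load = 12
Job totals:
  Job 1: 13
  Job 2: 14
Max job total = 14
Lower bound = max(12, 14) = 14

14


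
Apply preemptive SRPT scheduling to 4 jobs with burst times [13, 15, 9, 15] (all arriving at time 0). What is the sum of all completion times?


Since all jobs arrive at t=0, SRPT equals SPT ordering.
SPT order: [9, 13, 15, 15]
Completion times:
  Job 1: p=9, C=9
  Job 2: p=13, C=22
  Job 3: p=15, C=37
  Job 4: p=15, C=52
Total completion time = 9 + 22 + 37 + 52 = 120

120


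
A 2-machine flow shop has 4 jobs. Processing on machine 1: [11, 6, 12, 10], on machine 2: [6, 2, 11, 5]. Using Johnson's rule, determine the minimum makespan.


Apply Johnson's rule:
  Group 1 (a <= b): []
  Group 2 (a > b): [(3, 12, 11), (1, 11, 6), (4, 10, 5), (2, 6, 2)]
Optimal job order: [3, 1, 4, 2]
Schedule:
  Job 3: M1 done at 12, M2 done at 23
  Job 1: M1 done at 23, M2 done at 29
  Job 4: M1 done at 33, M2 done at 38
  Job 2: M1 done at 39, M2 done at 41
Makespan = 41

41


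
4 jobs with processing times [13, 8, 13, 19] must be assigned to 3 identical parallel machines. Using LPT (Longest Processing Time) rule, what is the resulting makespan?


Sort jobs in decreasing order (LPT): [19, 13, 13, 8]
Assign each job to the least loaded machine:
  Machine 1: jobs [19], load = 19
  Machine 2: jobs [13, 8], load = 21
  Machine 3: jobs [13], load = 13
Makespan = max load = 21

21


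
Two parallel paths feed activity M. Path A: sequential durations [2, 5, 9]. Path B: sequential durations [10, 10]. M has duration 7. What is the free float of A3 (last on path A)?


ES(A3) = sum of predecessors on chain A = 7
EF(A3) = ES + duration = 7 + 9 = 16
Successor of A3 is M. ES(M) = max(sum(A), sum(B)) = max(16, 20) = 20
Free float = ES(successor) - EF(current) = 20 - 16 = 4

4


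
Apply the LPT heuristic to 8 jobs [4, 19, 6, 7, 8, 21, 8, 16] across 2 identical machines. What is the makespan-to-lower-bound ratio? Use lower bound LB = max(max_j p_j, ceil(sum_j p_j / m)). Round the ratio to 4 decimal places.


LPT order: [21, 19, 16, 8, 8, 7, 6, 4]
Machine loads after assignment: [43, 46]
LPT makespan = 46
Lower bound = max(max_job, ceil(total/2)) = max(21, 45) = 45
Ratio = 46 / 45 = 1.0222

1.0222


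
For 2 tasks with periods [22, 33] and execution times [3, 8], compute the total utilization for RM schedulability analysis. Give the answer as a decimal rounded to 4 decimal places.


Compute individual utilizations (exact fractions):
  Task 1: C/T = 3/22 (approx. 0.1364)
  Task 2: C/T = 8/33 (approx. 0.2424)
Total utilization U = 3/22 + 8/33 = 25/66
Rounded to 4 decimal places: U = 0.3788
RM (Liu & Layland) bound for 2 tasks = 0.828427; compare with U = 25/66 (approx. 0.378788)
U <= bound, so schedulable by RM sufficient condition.

0.3788


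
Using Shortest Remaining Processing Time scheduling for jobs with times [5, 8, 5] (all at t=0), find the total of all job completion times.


Since all jobs arrive at t=0, SRPT equals SPT ordering.
SPT order: [5, 5, 8]
Completion times:
  Job 1: p=5, C=5
  Job 2: p=5, C=10
  Job 3: p=8, C=18
Total completion time = 5 + 10 + 18 = 33

33


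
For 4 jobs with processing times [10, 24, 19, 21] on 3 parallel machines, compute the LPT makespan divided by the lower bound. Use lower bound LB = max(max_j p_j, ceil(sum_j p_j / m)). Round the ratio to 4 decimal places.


LPT order: [24, 21, 19, 10]
Machine loads after assignment: [24, 21, 29]
LPT makespan = 29
Lower bound = max(max_job, ceil(total/3)) = max(24, 25) = 25
Ratio = 29 / 25 = 1.16

1.16


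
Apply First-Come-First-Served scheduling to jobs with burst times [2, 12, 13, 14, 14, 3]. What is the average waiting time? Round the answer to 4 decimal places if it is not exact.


FCFS order (as given): [2, 12, 13, 14, 14, 3]
Waiting times:
  Job 1: wait = 0
  Job 2: wait = 2
  Job 3: wait = 14
  Job 4: wait = 27
  Job 5: wait = 41
  Job 6: wait = 55
Sum of waiting times = 139
Average waiting time = 139/6 = 23.1667

23.1667


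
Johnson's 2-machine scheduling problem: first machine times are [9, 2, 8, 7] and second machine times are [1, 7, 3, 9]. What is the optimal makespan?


Apply Johnson's rule:
  Group 1 (a <= b): [(2, 2, 7), (4, 7, 9)]
  Group 2 (a > b): [(3, 8, 3), (1, 9, 1)]
Optimal job order: [2, 4, 3, 1]
Schedule:
  Job 2: M1 done at 2, M2 done at 9
  Job 4: M1 done at 9, M2 done at 18
  Job 3: M1 done at 17, M2 done at 21
  Job 1: M1 done at 26, M2 done at 27
Makespan = 27

27


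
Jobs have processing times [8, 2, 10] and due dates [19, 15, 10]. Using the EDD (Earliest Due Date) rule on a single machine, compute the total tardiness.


Sort by due date (EDD order): [(10, 10), (2, 15), (8, 19)]
Compute completion times and tardiness:
  Job 1: p=10, d=10, C=10, tardiness=max(0,10-10)=0
  Job 2: p=2, d=15, C=12, tardiness=max(0,12-15)=0
  Job 3: p=8, d=19, C=20, tardiness=max(0,20-19)=1
Total tardiness = 1

1


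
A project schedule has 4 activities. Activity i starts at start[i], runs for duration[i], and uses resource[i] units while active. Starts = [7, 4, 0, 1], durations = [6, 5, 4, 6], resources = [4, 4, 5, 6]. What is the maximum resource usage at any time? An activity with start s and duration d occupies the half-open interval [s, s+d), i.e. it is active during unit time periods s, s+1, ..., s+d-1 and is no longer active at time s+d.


Each activity i is active on [start_i, start_i + duration_i).
Compute total resource usage per time slot:
  t=0: active resources = [5], total = 5
  t=1: active resources = [5, 6], total = 11
  t=2: active resources = [5, 6], total = 11
  t=3: active resources = [5, 6], total = 11
  t=4: active resources = [4, 6], total = 10
  t=5: active resources = [4, 6], total = 10
  t=6: active resources = [4, 6], total = 10
  t=7: active resources = [4, 4], total = 8
  t=8: active resources = [4, 4], total = 8
  t=9: active resources = [4], total = 4
  t=10: active resources = [4], total = 4
  t=11: active resources = [4], total = 4
  t=12: active resources = [4], total = 4
Peak resource demand = 11

11


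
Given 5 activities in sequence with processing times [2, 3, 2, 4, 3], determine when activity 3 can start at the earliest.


Activity 3 starts after activities 1 through 2 complete.
Predecessor durations: [2, 3]
ES = 2 + 3 = 5

5


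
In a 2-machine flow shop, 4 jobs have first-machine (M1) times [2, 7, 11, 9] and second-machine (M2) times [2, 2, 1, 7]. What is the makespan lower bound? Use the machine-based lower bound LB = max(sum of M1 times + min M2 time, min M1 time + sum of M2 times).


LB1 = sum(M1 times) + min(M2 times) = 29 + 1 = 30
LB2 = min(M1 times) + sum(M2 times) = 2 + 12 = 14
Lower bound = max(LB1, LB2) = max(30, 14) = 30

30


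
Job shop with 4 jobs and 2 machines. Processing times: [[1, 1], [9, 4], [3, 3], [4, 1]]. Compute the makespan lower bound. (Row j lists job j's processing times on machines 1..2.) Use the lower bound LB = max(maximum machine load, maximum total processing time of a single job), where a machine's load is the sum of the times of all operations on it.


Machine loads:
  Machine 1: 1 + 9 + 3 + 4 = 17
  Machine 2: 1 + 4 + 3 + 1 = 9
Max machine load = 17
Job totals:
  Job 1: 2
  Job 2: 13
  Job 3: 6
  Job 4: 5
Max job total = 13
Lower bound = max(17, 13) = 17

17


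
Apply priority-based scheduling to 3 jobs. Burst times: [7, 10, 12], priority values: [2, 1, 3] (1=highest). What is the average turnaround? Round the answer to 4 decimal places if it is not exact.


Sort by priority (ascending = highest first):
Order: [(1, 10), (2, 7), (3, 12)]
Completion times:
  Priority 1, burst=10, C=10
  Priority 2, burst=7, C=17
  Priority 3, burst=12, C=29
Average turnaround = 56/3 = 18.6667

18.6667


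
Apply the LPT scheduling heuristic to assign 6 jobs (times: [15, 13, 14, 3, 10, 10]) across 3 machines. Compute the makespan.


Sort jobs in decreasing order (LPT): [15, 14, 13, 10, 10, 3]
Assign each job to the least loaded machine:
  Machine 1: jobs [15, 3], load = 18
  Machine 2: jobs [14, 10], load = 24
  Machine 3: jobs [13, 10], load = 23
Makespan = max load = 24

24


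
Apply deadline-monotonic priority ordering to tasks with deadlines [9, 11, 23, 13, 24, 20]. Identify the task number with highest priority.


Sort tasks by relative deadline (ascending):
  Task 1: deadline = 9
  Task 2: deadline = 11
  Task 4: deadline = 13
  Task 6: deadline = 20
  Task 3: deadline = 23
  Task 5: deadline = 24
Priority order (highest first): [1, 2, 4, 6, 3, 5]
Highest priority task = 1

1


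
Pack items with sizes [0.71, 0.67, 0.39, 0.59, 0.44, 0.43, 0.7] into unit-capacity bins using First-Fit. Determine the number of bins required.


Place items sequentially using First-Fit:
  Item 0.71 -> new Bin 1
  Item 0.67 -> new Bin 2
  Item 0.39 -> new Bin 3
  Item 0.59 -> Bin 3 (now 0.98)
  Item 0.44 -> new Bin 4
  Item 0.43 -> Bin 4 (now 0.87)
  Item 0.7 -> new Bin 5
Total bins used = 5

5


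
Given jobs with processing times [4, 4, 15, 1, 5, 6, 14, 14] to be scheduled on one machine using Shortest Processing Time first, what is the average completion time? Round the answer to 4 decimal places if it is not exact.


Sort jobs by processing time (SPT order): [1, 4, 4, 5, 6, 14, 14, 15]
Compute completion times sequentially:
  Job 1: processing = 1, completes at 1
  Job 2: processing = 4, completes at 5
  Job 3: processing = 4, completes at 9
  Job 4: processing = 5, completes at 14
  Job 5: processing = 6, completes at 20
  Job 6: processing = 14, completes at 34
  Job 7: processing = 14, completes at 48
  Job 8: processing = 15, completes at 63
Sum of completion times = 194
Average completion time = 194/8 = 24.25

24.25


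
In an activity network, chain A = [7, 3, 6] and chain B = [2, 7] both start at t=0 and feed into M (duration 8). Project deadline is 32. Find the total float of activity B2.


Forward pass: ES(B2) = sum of predecessors on chain B = 2
EF = ES + duration = 2 + 7 = 9
Backward pass: LF(M) = deadline = 32; LS(M) = 32 - 8 = 24
LF(B2) = LS(M) - sum(successors on chain B) = 24 - 0 = 24
LS = LF - duration = 24 - 7 = 17
Total float = LS - ES = 17 - 2 = 15

15


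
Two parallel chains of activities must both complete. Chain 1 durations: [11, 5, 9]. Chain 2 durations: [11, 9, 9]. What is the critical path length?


Path A total = 11 + 5 + 9 = 25
Path B total = 11 + 9 + 9 = 29
Critical path = longest path = max(25, 29) = 29

29


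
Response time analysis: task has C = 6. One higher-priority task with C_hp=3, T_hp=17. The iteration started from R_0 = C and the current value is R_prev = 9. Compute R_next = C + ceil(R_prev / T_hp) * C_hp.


R_next = C + ceil(R_prev / T_hp) * C_hp
ceil(9 / 17) = ceil(0.5294) = 1
Interference = 1 * 3 = 3
R_next = 6 + 3 = 9
R_next = R_prev, so the iteration has converged (response time = 9).

9


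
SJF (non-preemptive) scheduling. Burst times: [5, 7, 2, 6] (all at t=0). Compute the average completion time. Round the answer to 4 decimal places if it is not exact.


SJF order (ascending): [2, 5, 6, 7]
Completion times:
  Job 1: burst=2, C=2
  Job 2: burst=5, C=7
  Job 3: burst=6, C=13
  Job 4: burst=7, C=20
Average completion = 42/4 = 10.5

10.5


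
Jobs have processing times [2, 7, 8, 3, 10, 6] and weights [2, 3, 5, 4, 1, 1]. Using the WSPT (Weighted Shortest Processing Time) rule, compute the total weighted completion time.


Compute p/w ratios and sort ascending (WSPT): [(3, 4), (2, 2), (8, 5), (7, 3), (6, 1), (10, 1)]
Compute weighted completion times:
  Job (p=3,w=4): C=3, w*C=4*3=12
  Job (p=2,w=2): C=5, w*C=2*5=10
  Job (p=8,w=5): C=13, w*C=5*13=65
  Job (p=7,w=3): C=20, w*C=3*20=60
  Job (p=6,w=1): C=26, w*C=1*26=26
  Job (p=10,w=1): C=36, w*C=1*36=36
Total weighted completion time = 209

209


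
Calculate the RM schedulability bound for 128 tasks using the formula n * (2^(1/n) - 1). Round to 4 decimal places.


Compute 2^(1/128) = 1.0054299011
Subtract 1: 1.0054299011 - 1 = 0.0054299011
Multiply by n: 128 * 0.0054299011 = 0.6950273408
Round to 4 dp: 0.6950

0.6950


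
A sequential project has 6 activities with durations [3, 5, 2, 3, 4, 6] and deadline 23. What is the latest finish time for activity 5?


LF(activity 5) = deadline - sum of successor durations
Successors: activities 6 through 6 with durations [6]
Sum of successor durations = 6
LF = 23 - 6 = 17

17


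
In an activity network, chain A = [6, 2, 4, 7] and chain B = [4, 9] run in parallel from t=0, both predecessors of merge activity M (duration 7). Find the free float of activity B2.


ES(B2) = sum of predecessors on chain B = 4
EF(B2) = ES + duration = 4 + 9 = 13
Successor of B2 is M. ES(M) = max(sum(A), sum(B)) = max(19, 13) = 19
Free float = ES(successor) - EF(current) = 19 - 13 = 6

6


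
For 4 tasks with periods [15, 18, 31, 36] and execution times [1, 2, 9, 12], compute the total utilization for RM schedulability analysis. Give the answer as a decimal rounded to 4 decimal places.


Compute individual utilizations (exact fractions):
  Task 1: C/T = 1/15 (approx. 0.0667)
  Task 2: C/T = 2/18 = 1/9 (approx. 0.1111)
  Task 3: C/T = 9/31 (approx. 0.2903)
  Task 4: C/T = 12/36 = 1/3 (approx. 0.3333)
Total utilization U = 1/15 + 1/9 + 9/31 + 1/3 = 1118/1395
Rounded to 4 decimal places: U = 0.8014
RM (Liu & Layland) bound for 4 tasks = 0.756828; compare with U = 1118/1395 (approx. 0.801434)
bound < U <= 1, so the RM sufficient condition is not met (inconclusive; an exact test such as response-time analysis is needed).

0.8014


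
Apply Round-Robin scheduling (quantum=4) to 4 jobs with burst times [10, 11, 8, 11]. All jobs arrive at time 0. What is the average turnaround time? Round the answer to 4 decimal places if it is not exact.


Time quantum = 4
Execution trace:
  J1 runs 4 units, time = 4
  J2 runs 4 units, time = 8
  J3 runs 4 units, time = 12
  J4 runs 4 units, time = 16
  J1 runs 4 units, time = 20
  J2 runs 4 units, time = 24
  J3 runs 4 units, time = 28
  J4 runs 4 units, time = 32
  J1 runs 2 units, time = 34
  J2 runs 3 units, time = 37
  J4 runs 3 units, time = 40
Finish times: [34, 37, 28, 40]
Average turnaround = 139/4 = 34.75

34.75


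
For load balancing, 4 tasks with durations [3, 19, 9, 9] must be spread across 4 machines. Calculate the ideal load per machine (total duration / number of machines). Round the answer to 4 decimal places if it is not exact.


Total processing time = 3 + 19 + 9 + 9 = 40
Number of machines = 4
Ideal balanced load = 40 / 4 = 10.0

10.0


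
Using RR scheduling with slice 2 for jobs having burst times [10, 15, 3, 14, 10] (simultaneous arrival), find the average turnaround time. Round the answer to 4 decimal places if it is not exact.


Time quantum = 2
Execution trace:
  J1 runs 2 units, time = 2
  J2 runs 2 units, time = 4
  J3 runs 2 units, time = 6
  J4 runs 2 units, time = 8
  J5 runs 2 units, time = 10
  J1 runs 2 units, time = 12
  J2 runs 2 units, time = 14
  J3 runs 1 units, time = 15
  J4 runs 2 units, time = 17
  J5 runs 2 units, time = 19
  J1 runs 2 units, time = 21
  J2 runs 2 units, time = 23
  J4 runs 2 units, time = 25
  J5 runs 2 units, time = 27
  J1 runs 2 units, time = 29
  J2 runs 2 units, time = 31
  J4 runs 2 units, time = 33
  J5 runs 2 units, time = 35
  J1 runs 2 units, time = 37
  J2 runs 2 units, time = 39
  J4 runs 2 units, time = 41
  J5 runs 2 units, time = 43
  J2 runs 2 units, time = 45
  J4 runs 2 units, time = 47
  J2 runs 2 units, time = 49
  J4 runs 2 units, time = 51
  J2 runs 1 units, time = 52
Finish times: [37, 52, 15, 51, 43]
Average turnaround = 198/5 = 39.6

39.6


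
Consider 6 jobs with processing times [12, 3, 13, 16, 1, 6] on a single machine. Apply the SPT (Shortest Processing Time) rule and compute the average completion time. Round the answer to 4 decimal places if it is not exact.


Sort jobs by processing time (SPT order): [1, 3, 6, 12, 13, 16]
Compute completion times sequentially:
  Job 1: processing = 1, completes at 1
  Job 2: processing = 3, completes at 4
  Job 3: processing = 6, completes at 10
  Job 4: processing = 12, completes at 22
  Job 5: processing = 13, completes at 35
  Job 6: processing = 16, completes at 51
Sum of completion times = 123
Average completion time = 123/6 = 20.5

20.5


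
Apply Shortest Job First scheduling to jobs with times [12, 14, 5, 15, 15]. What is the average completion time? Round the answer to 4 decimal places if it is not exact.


SJF order (ascending): [5, 12, 14, 15, 15]
Completion times:
  Job 1: burst=5, C=5
  Job 2: burst=12, C=17
  Job 3: burst=14, C=31
  Job 4: burst=15, C=46
  Job 5: burst=15, C=61
Average completion = 160/5 = 32.0

32.0


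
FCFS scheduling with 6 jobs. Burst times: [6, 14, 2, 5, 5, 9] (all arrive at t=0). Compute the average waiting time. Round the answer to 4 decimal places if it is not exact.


FCFS order (as given): [6, 14, 2, 5, 5, 9]
Waiting times:
  Job 1: wait = 0
  Job 2: wait = 6
  Job 3: wait = 20
  Job 4: wait = 22
  Job 5: wait = 27
  Job 6: wait = 32
Sum of waiting times = 107
Average waiting time = 107/6 = 17.8333

17.8333


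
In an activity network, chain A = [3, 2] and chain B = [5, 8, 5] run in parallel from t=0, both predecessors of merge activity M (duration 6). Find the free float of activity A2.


ES(A2) = sum of predecessors on chain A = 3
EF(A2) = ES + duration = 3 + 2 = 5
Successor of A2 is M. ES(M) = max(sum(A), sum(B)) = max(5, 18) = 18
Free float = ES(successor) - EF(current) = 18 - 5 = 13

13


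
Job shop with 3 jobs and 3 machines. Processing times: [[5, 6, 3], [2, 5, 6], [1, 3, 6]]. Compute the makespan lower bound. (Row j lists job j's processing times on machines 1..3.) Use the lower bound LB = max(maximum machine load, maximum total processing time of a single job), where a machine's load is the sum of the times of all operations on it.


Machine loads:
  Machine 1: 5 + 2 + 1 = 8
  Machine 2: 6 + 5 + 3 = 14
  Machine 3: 3 + 6 + 6 = 15
Max machine load = 15
Job totals:
  Job 1: 14
  Job 2: 13
  Job 3: 10
Max job total = 14
Lower bound = max(15, 14) = 15

15


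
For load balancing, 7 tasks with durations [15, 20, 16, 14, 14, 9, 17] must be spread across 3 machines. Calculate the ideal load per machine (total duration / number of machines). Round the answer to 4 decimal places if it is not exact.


Total processing time = 15 + 20 + 16 + 14 + 14 + 9 + 17 = 105
Number of machines = 3
Ideal balanced load = 105 / 3 = 35.0

35.0


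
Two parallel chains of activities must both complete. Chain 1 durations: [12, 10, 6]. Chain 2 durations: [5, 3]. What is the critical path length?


Path A total = 12 + 10 + 6 = 28
Path B total = 5 + 3 = 8
Critical path = longest path = max(28, 8) = 28

28


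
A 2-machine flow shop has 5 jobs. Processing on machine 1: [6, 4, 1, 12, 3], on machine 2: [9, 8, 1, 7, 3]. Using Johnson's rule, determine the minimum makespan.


Apply Johnson's rule:
  Group 1 (a <= b): [(3, 1, 1), (5, 3, 3), (2, 4, 8), (1, 6, 9)]
  Group 2 (a > b): [(4, 12, 7)]
Optimal job order: [3, 5, 2, 1, 4]
Schedule:
  Job 3: M1 done at 1, M2 done at 2
  Job 5: M1 done at 4, M2 done at 7
  Job 2: M1 done at 8, M2 done at 16
  Job 1: M1 done at 14, M2 done at 25
  Job 4: M1 done at 26, M2 done at 33
Makespan = 33

33


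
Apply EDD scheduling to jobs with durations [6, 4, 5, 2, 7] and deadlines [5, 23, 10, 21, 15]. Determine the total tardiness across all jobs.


Sort by due date (EDD order): [(6, 5), (5, 10), (7, 15), (2, 21), (4, 23)]
Compute completion times and tardiness:
  Job 1: p=6, d=5, C=6, tardiness=max(0,6-5)=1
  Job 2: p=5, d=10, C=11, tardiness=max(0,11-10)=1
  Job 3: p=7, d=15, C=18, tardiness=max(0,18-15)=3
  Job 4: p=2, d=21, C=20, tardiness=max(0,20-21)=0
  Job 5: p=4, d=23, C=24, tardiness=max(0,24-23)=1
Total tardiness = 6

6


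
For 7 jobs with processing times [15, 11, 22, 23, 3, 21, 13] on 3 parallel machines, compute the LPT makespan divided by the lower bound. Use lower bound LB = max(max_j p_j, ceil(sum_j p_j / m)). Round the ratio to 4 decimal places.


LPT order: [23, 22, 21, 15, 13, 11, 3]
Machine loads after assignment: [37, 35, 36]
LPT makespan = 37
Lower bound = max(max_job, ceil(total/3)) = max(23, 36) = 36
Ratio = 37 / 36 = 1.0278

1.0278


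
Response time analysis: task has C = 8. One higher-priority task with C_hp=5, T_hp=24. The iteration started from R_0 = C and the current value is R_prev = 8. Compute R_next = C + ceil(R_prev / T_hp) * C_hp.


R_next = C + ceil(R_prev / T_hp) * C_hp
ceil(8 / 24) = ceil(0.3333) = 1
Interference = 1 * 5 = 5
R_next = 8 + 5 = 13

13


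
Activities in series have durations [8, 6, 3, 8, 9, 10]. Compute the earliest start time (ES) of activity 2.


Activity 2 starts after activities 1 through 1 complete.
Predecessor durations: [8]
ES = 8 = 8

8


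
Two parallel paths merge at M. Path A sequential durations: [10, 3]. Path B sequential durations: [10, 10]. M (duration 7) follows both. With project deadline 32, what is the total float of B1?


Forward pass: ES(B1) = sum of predecessors on chain B = 0
EF = ES + duration = 0 + 10 = 10
Backward pass: LF(M) = deadline = 32; LS(M) = 32 - 7 = 25
LF(B1) = LS(M) - sum(successors on chain B) = 25 - 10 = 15
LS = LF - duration = 15 - 10 = 5
Total float = LS - ES = 5 - 0 = 5

5


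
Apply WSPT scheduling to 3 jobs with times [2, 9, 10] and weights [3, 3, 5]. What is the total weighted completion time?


Compute p/w ratios and sort ascending (WSPT): [(2, 3), (10, 5), (9, 3)]
Compute weighted completion times:
  Job (p=2,w=3): C=2, w*C=3*2=6
  Job (p=10,w=5): C=12, w*C=5*12=60
  Job (p=9,w=3): C=21, w*C=3*21=63
Total weighted completion time = 129

129


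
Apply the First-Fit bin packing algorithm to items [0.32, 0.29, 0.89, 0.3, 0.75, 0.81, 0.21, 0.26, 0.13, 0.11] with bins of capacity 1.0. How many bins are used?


Place items sequentially using First-Fit:
  Item 0.32 -> new Bin 1
  Item 0.29 -> Bin 1 (now 0.61)
  Item 0.89 -> new Bin 2
  Item 0.3 -> Bin 1 (now 0.91)
  Item 0.75 -> new Bin 3
  Item 0.81 -> new Bin 4
  Item 0.21 -> Bin 3 (now 0.96)
  Item 0.26 -> new Bin 5
  Item 0.13 -> Bin 4 (now 0.94)
  Item 0.11 -> Bin 2 (now 1.0)
Total bins used = 5

5


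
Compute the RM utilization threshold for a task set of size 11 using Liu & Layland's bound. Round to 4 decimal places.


Compute 2^(1/11) = 1.0650410894
Subtract 1: 1.0650410894 - 1 = 0.0650410894
Multiply by n: 11 * 0.0650410894 = 0.7154519834
Round to 4 dp: 0.7155

0.7155


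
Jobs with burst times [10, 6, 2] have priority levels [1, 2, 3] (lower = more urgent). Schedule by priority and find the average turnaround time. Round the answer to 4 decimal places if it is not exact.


Sort by priority (ascending = highest first):
Order: [(1, 10), (2, 6), (3, 2)]
Completion times:
  Priority 1, burst=10, C=10
  Priority 2, burst=6, C=16
  Priority 3, burst=2, C=18
Average turnaround = 44/3 = 14.6667

14.6667


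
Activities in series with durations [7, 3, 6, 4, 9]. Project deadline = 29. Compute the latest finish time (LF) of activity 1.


LF(activity 1) = deadline - sum of successor durations
Successors: activities 2 through 5 with durations [3, 6, 4, 9]
Sum of successor durations = 22
LF = 29 - 22 = 7

7


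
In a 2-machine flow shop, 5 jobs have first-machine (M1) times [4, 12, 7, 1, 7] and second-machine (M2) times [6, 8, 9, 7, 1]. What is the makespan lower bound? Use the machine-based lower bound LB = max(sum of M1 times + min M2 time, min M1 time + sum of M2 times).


LB1 = sum(M1 times) + min(M2 times) = 31 + 1 = 32
LB2 = min(M1 times) + sum(M2 times) = 1 + 31 = 32
Lower bound = max(LB1, LB2) = max(32, 32) = 32

32


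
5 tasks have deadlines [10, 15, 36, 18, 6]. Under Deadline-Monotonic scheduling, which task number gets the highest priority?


Sort tasks by relative deadline (ascending):
  Task 5: deadline = 6
  Task 1: deadline = 10
  Task 2: deadline = 15
  Task 4: deadline = 18
  Task 3: deadline = 36
Priority order (highest first): [5, 1, 2, 4, 3]
Highest priority task = 5

5


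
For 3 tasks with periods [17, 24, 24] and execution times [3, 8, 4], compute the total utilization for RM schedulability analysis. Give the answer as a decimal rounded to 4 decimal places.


Compute individual utilizations (exact fractions):
  Task 1: C/T = 3/17 (approx. 0.1765)
  Task 2: C/T = 8/24 = 1/3 (approx. 0.3333)
  Task 3: C/T = 4/24 = 1/6 (approx. 0.1667)
Total utilization U = 3/17 + 1/3 + 1/6 = 23/34
Rounded to 4 decimal places: U = 0.6765
RM (Liu & Layland) bound for 3 tasks = 0.779763; compare with U = 23/34 (approx. 0.676471)
U <= bound, so schedulable by RM sufficient condition.

0.6765


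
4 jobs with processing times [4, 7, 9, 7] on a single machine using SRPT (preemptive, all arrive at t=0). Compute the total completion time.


Since all jobs arrive at t=0, SRPT equals SPT ordering.
SPT order: [4, 7, 7, 9]
Completion times:
  Job 1: p=4, C=4
  Job 2: p=7, C=11
  Job 3: p=7, C=18
  Job 4: p=9, C=27
Total completion time = 4 + 11 + 18 + 27 = 60

60


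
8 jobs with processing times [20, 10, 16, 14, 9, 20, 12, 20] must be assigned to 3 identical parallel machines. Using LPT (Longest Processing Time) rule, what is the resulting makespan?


Sort jobs in decreasing order (LPT): [20, 20, 20, 16, 14, 12, 10, 9]
Assign each job to the least loaded machine:
  Machine 1: jobs [20, 16], load = 36
  Machine 2: jobs [20, 14, 9], load = 43
  Machine 3: jobs [20, 12, 10], load = 42
Makespan = max load = 43

43


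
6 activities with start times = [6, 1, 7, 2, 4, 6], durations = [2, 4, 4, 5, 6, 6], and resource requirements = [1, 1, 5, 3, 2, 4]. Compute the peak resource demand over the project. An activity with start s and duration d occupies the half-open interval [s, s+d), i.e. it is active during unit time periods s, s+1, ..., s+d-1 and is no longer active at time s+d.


Each activity i is active on [start_i, start_i + duration_i).
Compute total resource usage per time slot:
  t=0: active resources = [], total = 0
  t=1: active resources = [1], total = 1
  t=2: active resources = [1, 3], total = 4
  t=3: active resources = [1, 3], total = 4
  t=4: active resources = [1, 3, 2], total = 6
  t=5: active resources = [3, 2], total = 5
  t=6: active resources = [1, 3, 2, 4], total = 10
  t=7: active resources = [1, 5, 2, 4], total = 12
  t=8: active resources = [5, 2, 4], total = 11
  t=9: active resources = [5, 2, 4], total = 11
  t=10: active resources = [5, 4], total = 9
  t=11: active resources = [4], total = 4
Peak resource demand = 12

12
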